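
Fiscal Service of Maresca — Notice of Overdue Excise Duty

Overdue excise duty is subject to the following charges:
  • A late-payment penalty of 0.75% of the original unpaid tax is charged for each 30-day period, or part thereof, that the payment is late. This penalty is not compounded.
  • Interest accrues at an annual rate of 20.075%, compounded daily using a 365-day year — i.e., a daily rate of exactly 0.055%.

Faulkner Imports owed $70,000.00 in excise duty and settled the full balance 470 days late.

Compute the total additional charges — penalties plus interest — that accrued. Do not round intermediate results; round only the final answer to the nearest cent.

Penalty periods: ⌈470/30⌉ = 16; penalty = 16 × 0.75% × $70,000.00 = $8,400.00
Interest: $70,000.00 × ((1 + 0.00055)^470 − 1) = $70,000.00 × 0.29489413… = $20,642.5891…
Penalties + interest = $8,400.0000 + $20,642.5891… = $29,042.59

$29,042.59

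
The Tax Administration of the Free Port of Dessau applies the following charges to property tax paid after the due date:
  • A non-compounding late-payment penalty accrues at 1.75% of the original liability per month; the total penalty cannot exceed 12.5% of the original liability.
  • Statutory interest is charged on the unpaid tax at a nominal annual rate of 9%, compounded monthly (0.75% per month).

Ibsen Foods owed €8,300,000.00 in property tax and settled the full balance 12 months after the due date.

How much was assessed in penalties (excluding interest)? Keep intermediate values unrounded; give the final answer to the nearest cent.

Penalty (uncapped): 12 × 1.75% × €8,300,000.00 = €1,743,000.00; cap = 12.5% × €8,300,000.00 = €1,037,500.00 → penalty = €1,037,500.00

€1,037,500.00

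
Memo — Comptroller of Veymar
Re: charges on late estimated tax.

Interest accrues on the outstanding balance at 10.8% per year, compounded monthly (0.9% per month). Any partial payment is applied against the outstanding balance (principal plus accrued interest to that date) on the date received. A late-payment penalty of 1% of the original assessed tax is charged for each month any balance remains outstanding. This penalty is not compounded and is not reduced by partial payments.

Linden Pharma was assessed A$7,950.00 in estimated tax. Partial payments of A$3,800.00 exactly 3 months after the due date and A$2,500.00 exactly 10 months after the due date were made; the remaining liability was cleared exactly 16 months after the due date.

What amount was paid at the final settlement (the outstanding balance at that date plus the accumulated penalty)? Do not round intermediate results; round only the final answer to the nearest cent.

Balance at month 3: A$7,950.0000 × (1 + 0.009)^3 = A$8,166.5876…
After A$3,800.00 payment: A$8,166.5876… − A$3,800.00 = A$4,366.5876…
Balance at month 10: A$4,366.5876… × (1 + 0.009)^7 = A$4,649.2227…
After A$2,500.00 payment: A$4,649.2227… − A$2,500.00 = A$2,149.2227…
Balance at month 16: A$2,149.2227… × (1 + 0.009)^6 = A$2,267.9235…
Penalty: 16 × 1% × A$7,950.00 = A$1,272.00
Final settlement = outstanding balance + penalty = A$2,267.9235… + A$1,272.00 = A$3,539.92

A$3,539.92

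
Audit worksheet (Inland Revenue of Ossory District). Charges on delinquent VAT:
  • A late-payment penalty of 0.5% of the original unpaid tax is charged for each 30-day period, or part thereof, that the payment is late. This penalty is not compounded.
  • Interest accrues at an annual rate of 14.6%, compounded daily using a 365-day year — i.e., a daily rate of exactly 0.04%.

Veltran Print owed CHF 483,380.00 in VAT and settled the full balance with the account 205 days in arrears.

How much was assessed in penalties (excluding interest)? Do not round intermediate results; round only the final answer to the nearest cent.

CHF 16,918.30

Penalty periods: ⌈205/30⌉ = 7; penalty = 7 × 0.5% × CHF 483,380.00 = CHF 16,918.30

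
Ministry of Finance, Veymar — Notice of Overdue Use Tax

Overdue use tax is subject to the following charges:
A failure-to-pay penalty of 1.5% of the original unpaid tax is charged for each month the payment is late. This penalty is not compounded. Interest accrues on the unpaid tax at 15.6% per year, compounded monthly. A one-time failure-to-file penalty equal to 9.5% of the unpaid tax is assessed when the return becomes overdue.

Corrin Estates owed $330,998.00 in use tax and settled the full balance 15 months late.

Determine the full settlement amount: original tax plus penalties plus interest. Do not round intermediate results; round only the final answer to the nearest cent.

Failure-to-file penalty: 9.5% × $330,998.00 = $31,444.81
Failure-to-pay penalty = 1.5% × $330,998.00 × 15 mo = $74,474.55
Interest (15.6%/yr ÷ 12 = 1.3%/month): $330,998.00 × ((1 + 0.013)^15 − 1) = $70,762.3281…
Total = $330,998.00 + $105,919.3600 + $70,762.3281… = $507,679.69

$507,679.69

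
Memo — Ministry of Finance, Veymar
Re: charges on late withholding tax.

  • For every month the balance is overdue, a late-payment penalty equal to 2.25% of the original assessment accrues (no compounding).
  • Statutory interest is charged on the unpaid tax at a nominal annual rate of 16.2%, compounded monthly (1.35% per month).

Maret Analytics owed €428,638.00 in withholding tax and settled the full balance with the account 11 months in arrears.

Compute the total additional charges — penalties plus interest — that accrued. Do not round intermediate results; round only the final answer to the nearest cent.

Late-payment penalty = 2.25% × €428,638.00 × 11 mo = €106,087.91…
Interest: €428,638.00 × ((1 + 0.0135)^11 − 1) = €428,638.00 × 0.1589409… = €68,128.1021…
Penalties + interest = €106,087.9050 + €68,128.1021… = €174,216.01

€174,216.01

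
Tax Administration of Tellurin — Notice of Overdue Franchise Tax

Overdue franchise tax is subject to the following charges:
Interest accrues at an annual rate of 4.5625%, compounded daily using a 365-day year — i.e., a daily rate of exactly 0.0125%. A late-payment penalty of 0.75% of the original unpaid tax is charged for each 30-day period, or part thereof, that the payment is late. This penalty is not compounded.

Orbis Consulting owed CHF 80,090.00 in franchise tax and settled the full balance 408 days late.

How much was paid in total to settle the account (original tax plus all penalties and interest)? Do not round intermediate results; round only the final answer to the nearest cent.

Penalty periods: ⌈408/30⌉ = 14; penalty = 14 × 0.75% × CHF 80,090.00 = CHF 8,409.45
Interest: CHF 80,090.00 × ((1 + 0.000125)^408 − 1) = CHF 80,090.00 × 0.05231954… = CHF 4,190.2719…
Total = CHF 80,090.00 + CHF 8,409.4500 + CHF 4,190.2719… = CHF 92,689.72

CHF 92,689.72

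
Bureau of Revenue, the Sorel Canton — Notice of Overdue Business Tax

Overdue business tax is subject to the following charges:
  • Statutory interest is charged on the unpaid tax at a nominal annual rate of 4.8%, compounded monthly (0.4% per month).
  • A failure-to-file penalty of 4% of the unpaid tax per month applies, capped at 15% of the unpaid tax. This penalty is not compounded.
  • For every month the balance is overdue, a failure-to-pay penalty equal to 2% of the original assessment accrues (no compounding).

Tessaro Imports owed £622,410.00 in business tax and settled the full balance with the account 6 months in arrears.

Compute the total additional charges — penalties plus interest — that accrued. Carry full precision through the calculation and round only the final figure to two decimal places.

£183,138.72

Failure-to-file: 6 × 4% × £622,410.00 = £149,378.40, capped at 15% × £622,410.00 = £93,361.50
Failure-to-pay penalty: 6 × 2% × £622,410.00 = £74,689.20
Interest: £622,410.00 × ((1 + 0.004)^6 − 1) = £622,410.00 × 0.0242413… = £15,088.0175…
Penalties + interest = £168,050.7000 + £15,088.0175… = £183,138.72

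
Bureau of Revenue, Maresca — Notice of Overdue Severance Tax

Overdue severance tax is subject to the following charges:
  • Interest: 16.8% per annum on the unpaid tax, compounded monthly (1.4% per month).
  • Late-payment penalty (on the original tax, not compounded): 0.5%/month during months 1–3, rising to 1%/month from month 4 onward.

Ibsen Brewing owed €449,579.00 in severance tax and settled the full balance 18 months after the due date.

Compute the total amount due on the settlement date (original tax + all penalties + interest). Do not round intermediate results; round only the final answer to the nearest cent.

Penalty, months 1–3: 3 × 0.5% × €449,579.00 = €6,743.69…
Penalty, months 4–18: 15 × 1% × €449,579.00 = €67,436.85
Interest: €449,579.00 × ((1 + 0.014)^18 − 1) = €449,579.00 × 0.2843494… = €127,837.5226…
Total = €449,579.00 + €74,180.5350 + €127,837.5226… = €651,597.06

€651,597.06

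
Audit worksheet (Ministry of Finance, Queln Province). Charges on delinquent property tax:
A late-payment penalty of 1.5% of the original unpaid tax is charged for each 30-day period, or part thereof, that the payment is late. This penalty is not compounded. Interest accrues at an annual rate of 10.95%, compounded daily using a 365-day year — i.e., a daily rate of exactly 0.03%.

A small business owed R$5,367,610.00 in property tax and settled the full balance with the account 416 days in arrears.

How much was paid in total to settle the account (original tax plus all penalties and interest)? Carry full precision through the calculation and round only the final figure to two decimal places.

R$7,208,166.92

Penalty periods: ⌈416/30⌉ = 14; penalty = 14 × 1.5% × R$5,367,610.00 = R$1,127,198.10
Interest: R$5,367,610.00 × ((1 + 0.0003)^416 − 1) = R$5,367,610.00 × 0.13290064… = R$713,358.8160…
Total = R$5,367,610.00 + R$1,127,198.1000 + R$713,358.8160… = R$7,208,166.92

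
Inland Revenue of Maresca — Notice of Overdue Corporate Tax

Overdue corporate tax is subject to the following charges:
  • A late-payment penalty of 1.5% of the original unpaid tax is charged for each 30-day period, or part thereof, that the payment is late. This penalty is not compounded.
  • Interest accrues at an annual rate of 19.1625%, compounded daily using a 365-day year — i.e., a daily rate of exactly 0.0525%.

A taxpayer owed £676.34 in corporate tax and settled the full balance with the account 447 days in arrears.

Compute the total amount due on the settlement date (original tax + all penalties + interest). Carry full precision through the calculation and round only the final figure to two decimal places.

Penalty periods: ⌈447/30⌉ = 15; penalty = 15 × 1.5% × £676.34 = £152.18…
Interest: £676.34 × ((1 + 0.000525)^447 − 1) = £676.34 × 0.26441987… = £178.8377…
Total = £676.34 + £152.1765 + £178.8377… = £1,007.35

£1,007.35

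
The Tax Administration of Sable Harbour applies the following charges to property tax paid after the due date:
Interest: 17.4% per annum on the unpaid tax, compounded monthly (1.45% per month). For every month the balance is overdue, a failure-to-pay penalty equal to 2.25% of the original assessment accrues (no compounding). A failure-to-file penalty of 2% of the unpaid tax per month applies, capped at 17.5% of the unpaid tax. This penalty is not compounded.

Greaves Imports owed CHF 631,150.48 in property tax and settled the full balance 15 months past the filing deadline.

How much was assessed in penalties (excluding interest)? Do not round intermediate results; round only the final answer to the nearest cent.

CHF 323,464.62

Failure-to-file: 15 × 2% × CHF 631,150.48 = CHF 189,345.14…, capped at 17.5% × CHF 631,150.48 = CHF 110,451.33…
Failure-to-pay penalty = 2.25% × CHF 631,150.48 × 15 mo = CHF 213,013.29…
Total penalty = CHF 110,451.33… + CHF 213,013.29… = CHF 323,464.62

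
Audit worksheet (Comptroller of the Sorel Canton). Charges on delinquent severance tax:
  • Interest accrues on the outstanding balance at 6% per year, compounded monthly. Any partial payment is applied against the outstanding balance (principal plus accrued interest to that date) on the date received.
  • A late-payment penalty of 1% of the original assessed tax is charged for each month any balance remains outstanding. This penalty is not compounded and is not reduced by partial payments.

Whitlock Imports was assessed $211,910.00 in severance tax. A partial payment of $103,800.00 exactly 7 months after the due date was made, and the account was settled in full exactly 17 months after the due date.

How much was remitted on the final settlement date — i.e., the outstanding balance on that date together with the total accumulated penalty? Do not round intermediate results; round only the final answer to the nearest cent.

$157,577.53

Monthly rate = 6% ÷ 12 = 0.5%
Balance at month 7: $211,910.0000 × (1 + 0.005)^7 = $219,439.0345…
After $103,800.00 payment: $219,439.0345… − $103,800.00 = $115,639.0345…
Balance at month 17: $115,639.0345… × (1 + 0.005)^10 = $121,552.8300…
Penalty: 17 × 1% × $211,910.00 = $36,024.70
Final settlement = outstanding balance + penalty = $121,552.8300… + $36,024.70 = $157,577.53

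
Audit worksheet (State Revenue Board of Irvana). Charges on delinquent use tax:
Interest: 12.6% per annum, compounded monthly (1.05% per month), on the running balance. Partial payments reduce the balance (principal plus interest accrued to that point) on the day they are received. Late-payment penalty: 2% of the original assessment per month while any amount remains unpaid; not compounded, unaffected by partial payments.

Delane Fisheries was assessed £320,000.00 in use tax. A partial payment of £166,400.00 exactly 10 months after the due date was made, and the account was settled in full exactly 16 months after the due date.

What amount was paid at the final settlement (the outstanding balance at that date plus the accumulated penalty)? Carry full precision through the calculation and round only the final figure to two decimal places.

£303,446.04

Balance at month 10: £320,000.0000 × (1 + 0.0105)^10 = £355,232.8800…
After £166,400.00 payment: £355,232.8800… − £166,400.00 = £188,832.8800…
Balance at month 16: £188,832.8800… × (1 + 0.0105)^6 = £201,046.0403…
Penalty: 16 × 2% × £320,000.00 = £102,400.00
Final settlement = outstanding balance + penalty = £201,046.0403… + £102,400.00 = £303,446.04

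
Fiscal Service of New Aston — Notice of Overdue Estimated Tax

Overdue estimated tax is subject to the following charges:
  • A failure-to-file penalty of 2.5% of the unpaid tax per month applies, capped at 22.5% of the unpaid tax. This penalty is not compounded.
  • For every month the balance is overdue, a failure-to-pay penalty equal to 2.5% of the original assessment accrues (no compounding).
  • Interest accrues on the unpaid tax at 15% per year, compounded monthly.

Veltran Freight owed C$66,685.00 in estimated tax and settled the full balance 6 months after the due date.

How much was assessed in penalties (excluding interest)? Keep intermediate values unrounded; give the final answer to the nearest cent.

C$20,005.50

Failure-to-file: 6 × 2.5% × C$66,685.00 = C$10,002.75 (under the 22.5% cap)
Failure-to-pay penalty = 2.5% × C$66,685.00 × 6 mo = C$10,002.75
Total penalty = C$10,002.75 + C$10,002.75 = C$20,005.50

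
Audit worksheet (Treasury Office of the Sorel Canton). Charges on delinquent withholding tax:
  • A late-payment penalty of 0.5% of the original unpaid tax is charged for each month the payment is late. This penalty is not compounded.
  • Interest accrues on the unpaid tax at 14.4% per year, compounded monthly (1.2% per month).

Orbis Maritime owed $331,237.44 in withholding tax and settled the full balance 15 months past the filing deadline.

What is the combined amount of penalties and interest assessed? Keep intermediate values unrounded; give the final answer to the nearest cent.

Late-payment penalty: 15 × 0.5% × $331,237.44 = $24,842.81…
Interest: $331,237.44 × ((1 + 0.012)^15 − 1) = $331,237.44 × 0.1959353… = $64,901.1095…
Penalties + interest = $24,842.8080 + $64,901.1095… = $89,743.92

$89,743.92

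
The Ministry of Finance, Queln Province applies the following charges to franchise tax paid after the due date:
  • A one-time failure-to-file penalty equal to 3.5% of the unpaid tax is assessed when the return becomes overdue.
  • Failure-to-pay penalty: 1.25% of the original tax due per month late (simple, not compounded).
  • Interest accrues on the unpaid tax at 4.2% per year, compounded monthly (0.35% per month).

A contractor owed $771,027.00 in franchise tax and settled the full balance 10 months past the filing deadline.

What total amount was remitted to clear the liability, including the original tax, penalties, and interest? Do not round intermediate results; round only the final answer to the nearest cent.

$921,806.28

Failure-to-file penalty: 3.5% × $771,027.00 = $26,985.95…
Failure-to-pay penalty: 10 × 1.25% × $771,027.00 = $96,378.38…
Interest: $771,027.00 × ((1 + 0.0035)^10 − 1) = $771,027.00 × 0.0355564… = $27,414.9650…
Total = $771,027.00 + $123,364.3200 + $27,414.9650… = $921,806.28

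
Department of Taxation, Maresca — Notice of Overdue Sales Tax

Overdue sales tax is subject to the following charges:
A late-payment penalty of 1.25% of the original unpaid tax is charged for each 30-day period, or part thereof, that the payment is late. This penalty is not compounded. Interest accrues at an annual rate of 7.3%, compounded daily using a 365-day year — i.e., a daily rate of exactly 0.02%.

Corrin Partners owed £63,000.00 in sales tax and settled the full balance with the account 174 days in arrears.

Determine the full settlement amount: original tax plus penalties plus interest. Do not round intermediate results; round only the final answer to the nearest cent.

£69,955.77

Penalty periods: ⌈174/30⌉ = 6; penalty = 6 × 1.25% × £63,000.00 = £4,725.00
Interest: £63,000.00 × ((1 + 0.0002)^174 − 1) = £63,000.00 × 0.03540900… = £2,230.7672…
Total = £63,000.00 + £4,725.0000 + £2,230.7672… = £69,955.77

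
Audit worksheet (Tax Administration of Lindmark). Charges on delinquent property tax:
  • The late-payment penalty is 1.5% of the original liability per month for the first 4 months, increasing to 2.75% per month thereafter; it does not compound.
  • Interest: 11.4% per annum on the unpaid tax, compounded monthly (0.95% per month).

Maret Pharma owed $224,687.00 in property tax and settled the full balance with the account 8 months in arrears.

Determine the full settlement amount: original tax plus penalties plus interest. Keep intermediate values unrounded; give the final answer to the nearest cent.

$280,538.70

Penalty, months 1–4: 4 × 1.5% × $224,687.00 = $13,481.22
Penalty, months 5–8: 4 × 2.75% × $224,687.00 = $24,715.57
Interest: $224,687.00 × ((1 + 0.0095)^8 − 1) = $224,687.00 × 0.0785756… = $17,654.9130…
Total = $224,687.00 + $38,196.7900 + $17,654.9130… = $280,538.70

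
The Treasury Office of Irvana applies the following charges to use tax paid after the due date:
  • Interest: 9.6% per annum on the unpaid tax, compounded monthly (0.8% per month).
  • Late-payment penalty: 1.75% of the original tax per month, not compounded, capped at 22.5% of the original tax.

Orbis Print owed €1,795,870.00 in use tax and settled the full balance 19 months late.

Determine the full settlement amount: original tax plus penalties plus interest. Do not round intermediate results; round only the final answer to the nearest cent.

Penalty (uncapped): 19 × 1.75% × €1,795,870.00 = €597,126.78…; cap = 22.5% × €1,795,870.00 = €404,070.75 → penalty = €404,070.75
Interest: €1,795,870.00 × ((1 + 0.008)^19 − 1) = €1,795,870.00 × 0.1634564… = €293,546.4313…
Total = €1,795,870.00 + €404,070.7500 + €293,546.4313… = €2,493,487.18

€2,493,487.18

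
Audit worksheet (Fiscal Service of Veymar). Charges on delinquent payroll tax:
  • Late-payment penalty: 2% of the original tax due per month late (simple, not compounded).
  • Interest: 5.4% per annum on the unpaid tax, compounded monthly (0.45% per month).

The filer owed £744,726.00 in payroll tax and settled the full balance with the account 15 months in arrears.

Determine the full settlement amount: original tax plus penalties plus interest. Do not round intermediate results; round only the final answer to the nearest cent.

Late-payment penalty: 15 × 2% × £744,726.00 = £223,417.80
Interest: £744,726.00 × ((1 + 0.0045)^15 − 1) = £744,726.00 × 0.0696683… = £51,883.7774…
Total = £744,726.00 + £223,417.8000 + £51,883.7774… = £1,020,027.58

£1,020,027.58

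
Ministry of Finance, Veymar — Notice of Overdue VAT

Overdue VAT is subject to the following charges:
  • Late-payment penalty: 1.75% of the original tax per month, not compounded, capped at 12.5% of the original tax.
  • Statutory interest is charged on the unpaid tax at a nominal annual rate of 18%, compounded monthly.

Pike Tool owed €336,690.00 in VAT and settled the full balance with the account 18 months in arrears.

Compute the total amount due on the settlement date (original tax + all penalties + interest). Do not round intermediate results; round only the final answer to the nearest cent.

€482,254.77

Penalty (uncapped): 18 × 1.75% × €336,690.00 = €106,057.35; cap = 12.5% × €336,690.00 = €42,086.25 → penalty = €42,086.25
Interest (18%/yr ÷ 12 = 1.5%/month): €336,690.00 × ((1 + 0.015)^18 − 1) = €103,478.5187…
Total = €336,690.00 + €42,086.2500 + €103,478.5187… = €482,254.77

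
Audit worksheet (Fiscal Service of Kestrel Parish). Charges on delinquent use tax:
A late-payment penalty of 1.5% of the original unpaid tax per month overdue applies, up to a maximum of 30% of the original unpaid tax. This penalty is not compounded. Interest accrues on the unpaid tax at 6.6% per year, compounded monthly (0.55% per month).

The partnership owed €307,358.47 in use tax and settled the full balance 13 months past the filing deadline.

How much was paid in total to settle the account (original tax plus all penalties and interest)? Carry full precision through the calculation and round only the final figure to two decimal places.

€390,009.54

Penalty: 13 × 1.5% × €307,358.47 = €59,934.90… (below the 30% cap of €92,207.54…)
Interest: €307,358.47 × ((1 + 0.0055)^13 − 1) = €307,358.47 × 0.0739077… = €22,716.1711…
Total = €307,358.47 + €59,934.9017… + €22,716.1711… = €390,009.54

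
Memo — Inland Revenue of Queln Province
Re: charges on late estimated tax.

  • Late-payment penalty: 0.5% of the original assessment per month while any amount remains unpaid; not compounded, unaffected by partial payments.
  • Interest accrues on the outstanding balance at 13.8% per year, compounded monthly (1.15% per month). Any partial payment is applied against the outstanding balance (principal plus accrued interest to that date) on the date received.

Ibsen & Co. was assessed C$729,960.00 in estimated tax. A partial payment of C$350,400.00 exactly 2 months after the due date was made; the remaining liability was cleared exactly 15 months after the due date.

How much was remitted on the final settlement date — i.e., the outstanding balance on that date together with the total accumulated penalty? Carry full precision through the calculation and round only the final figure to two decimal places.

C$514,728.28

Balance at month 2: C$729,960.0000 × (1 + 0.0115)^2 = C$746,845.6172…
After C$350,400.00 payment: C$746,845.6172… − C$350,400.00 = C$396,445.6172…
Balance at month 15: C$396,445.6172… × (1 + 0.0115)^13 = C$459,981.2757…
Penalty: 15 × 0.5% × C$729,960.00 = C$54,747.00
Final settlement = outstanding balance + penalty = C$459,981.2757… + C$54,747.00 = C$514,728.28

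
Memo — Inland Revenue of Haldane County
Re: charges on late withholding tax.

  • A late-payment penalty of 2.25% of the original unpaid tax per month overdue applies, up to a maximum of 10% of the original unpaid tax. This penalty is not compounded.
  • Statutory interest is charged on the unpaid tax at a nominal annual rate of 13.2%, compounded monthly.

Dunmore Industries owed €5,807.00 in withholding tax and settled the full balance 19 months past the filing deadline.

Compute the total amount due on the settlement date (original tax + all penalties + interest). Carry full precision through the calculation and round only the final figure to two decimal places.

€7,729.35

Penalty (uncapped): 19 × 2.25% × €5,807.00 = €2,482.49…; cap = 10% × €5,807.00 = €580.70 → penalty = €580.70
Interest (13.2%/yr ÷ 12 = 1.1%/month): €5,807.00 × ((1 + 0.011)^19 − 1) = €1,341.6458…
Total = €5,807.00 + €580.7000 + €1,341.6458… = €7,729.35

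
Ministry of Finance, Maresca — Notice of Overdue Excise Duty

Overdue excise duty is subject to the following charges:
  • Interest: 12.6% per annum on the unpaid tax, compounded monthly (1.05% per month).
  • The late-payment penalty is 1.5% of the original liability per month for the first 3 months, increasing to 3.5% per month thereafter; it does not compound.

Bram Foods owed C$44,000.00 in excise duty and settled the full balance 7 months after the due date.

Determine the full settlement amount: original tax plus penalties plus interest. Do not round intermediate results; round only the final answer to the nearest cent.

Penalty, months 1–3: 3 × 1.5% × C$44,000.00 = C$1,980.00
Penalty, months 4–7: 4 × 3.5% × C$44,000.00 = C$6,160.00
Interest: C$44,000.00 × ((1 + 0.0105)^7 − 1) = C$44,000.00 × 0.0758562… = C$3,337.6726…
Total = C$44,000.00 + C$8,140.0000 + C$3,337.6726… = C$55,477.67

C$55,477.67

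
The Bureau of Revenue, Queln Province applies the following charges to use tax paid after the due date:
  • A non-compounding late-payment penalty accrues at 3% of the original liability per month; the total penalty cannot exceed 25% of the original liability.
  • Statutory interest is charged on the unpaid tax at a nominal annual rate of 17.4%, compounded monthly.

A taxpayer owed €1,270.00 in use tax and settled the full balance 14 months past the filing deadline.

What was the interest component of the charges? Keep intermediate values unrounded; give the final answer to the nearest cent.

€283.58

Interest (17.4%/yr ÷ 12 = 1.45%/month): €1,270.00 × ((1 + 0.0145)^14 − 1) = €283.5758…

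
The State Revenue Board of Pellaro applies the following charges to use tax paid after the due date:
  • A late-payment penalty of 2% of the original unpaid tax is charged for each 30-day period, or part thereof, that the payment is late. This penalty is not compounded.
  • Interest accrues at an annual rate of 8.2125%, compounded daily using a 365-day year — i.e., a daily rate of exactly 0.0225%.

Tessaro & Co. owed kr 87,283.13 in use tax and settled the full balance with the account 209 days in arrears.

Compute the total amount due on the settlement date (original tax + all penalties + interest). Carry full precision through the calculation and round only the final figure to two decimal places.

Penalty periods: ⌈209/30⌉ = 7; penalty = 7 × 2% × kr 87,283.13 = kr 12,219.64…
Interest: kr 87,283.13 × ((1 + 0.000225)^209 − 1) = kr 87,283.13 × 0.04814267… = kr 4,202.0428…
Total = kr 87,283.13 + kr 12,219.6382 + kr 4,202.0428… = kr 103,704.81

kr 103,704.81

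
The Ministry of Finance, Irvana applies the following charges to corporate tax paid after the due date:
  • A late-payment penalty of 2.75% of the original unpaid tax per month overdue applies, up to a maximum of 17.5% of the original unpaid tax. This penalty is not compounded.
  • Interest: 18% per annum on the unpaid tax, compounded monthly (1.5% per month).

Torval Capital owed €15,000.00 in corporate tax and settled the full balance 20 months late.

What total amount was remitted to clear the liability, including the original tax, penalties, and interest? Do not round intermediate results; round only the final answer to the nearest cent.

€22,827.83

Penalty (uncapped): 20 × 2.75% × €15,000.00 = €8,250.00; cap = 17.5% × €15,000.00 = €2,625.00 → penalty = €2,625.00
Interest: €15,000.00 × ((1 + 0.015)^20 − 1) = €15,000.00 × 0.3468550… = €5,202.8251…
Total = €15,000.00 + €2,625.0000 + €5,202.8251… = €22,827.83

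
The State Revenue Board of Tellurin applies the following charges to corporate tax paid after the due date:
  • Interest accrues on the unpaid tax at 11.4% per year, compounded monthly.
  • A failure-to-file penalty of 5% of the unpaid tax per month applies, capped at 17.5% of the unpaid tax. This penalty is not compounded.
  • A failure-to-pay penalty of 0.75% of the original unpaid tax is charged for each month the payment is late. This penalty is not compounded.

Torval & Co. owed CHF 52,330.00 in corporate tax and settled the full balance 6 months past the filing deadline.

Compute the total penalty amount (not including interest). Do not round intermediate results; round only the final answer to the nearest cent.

CHF 11,512.60

Failure-to-file: 6 × 5% × CHF 52,330.00 = CHF 15,699.00, capped at 17.5% × CHF 52,330.00 = CHF 9,157.75
Failure-to-pay penalty = 0.75% × CHF 52,330.00 × 6 mo = CHF 2,354.85
Total penalty = CHF 9,157.75 + CHF 2,354.85 = CHF 11,512.60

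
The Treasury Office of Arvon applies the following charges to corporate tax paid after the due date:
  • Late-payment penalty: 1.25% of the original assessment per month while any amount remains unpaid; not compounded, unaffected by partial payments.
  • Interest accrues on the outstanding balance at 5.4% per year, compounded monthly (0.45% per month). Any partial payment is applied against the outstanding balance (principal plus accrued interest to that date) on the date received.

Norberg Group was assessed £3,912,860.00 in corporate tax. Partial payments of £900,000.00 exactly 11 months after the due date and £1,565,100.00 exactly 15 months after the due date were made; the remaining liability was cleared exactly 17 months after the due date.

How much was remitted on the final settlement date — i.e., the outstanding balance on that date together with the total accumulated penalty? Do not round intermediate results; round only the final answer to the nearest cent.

£2,550,906.27

Balance at month 11: £3,912,860.0000 × (1 + 0.0045)^11 = £4,110,963.8830…
After £900,000.00 payment: £4,110,963.8830… − £900,000.00 = £3,210,963.8830…
Balance at month 15: £3,210,963.8830… × (1 + 0.0045)^4 = £3,269,152.5367…
After £1,565,100.00 payment: £3,269,152.5367… − £1,565,100.00 = £1,704,052.5367…
Balance at month 17: £1,704,052.5367… × (1 + 0.0045)^2 = £1,719,423.5166…
Penalty: 17 × 1.25% × £3,912,860.00 = £831,482.75
Final settlement = outstanding balance + penalty = £1,719,423.5166… + £831,482.75 = £2,550,906.27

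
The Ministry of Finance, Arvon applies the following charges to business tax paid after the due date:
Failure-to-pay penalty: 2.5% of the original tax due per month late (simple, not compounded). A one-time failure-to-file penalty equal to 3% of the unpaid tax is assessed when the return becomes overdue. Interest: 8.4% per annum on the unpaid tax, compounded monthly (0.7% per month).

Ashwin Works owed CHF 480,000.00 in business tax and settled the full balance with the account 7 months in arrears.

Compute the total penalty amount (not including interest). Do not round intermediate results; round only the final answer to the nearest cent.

CHF 98,400.00

Failure-to-file penalty: 3% × CHF 480,000.00 = CHF 14,400.00
Failure-to-pay penalty: 7 × 2.5% × CHF 480,000.00 = CHF 84,000.00
Total penalty = CHF 14,400.00 + CHF 84,000.00 = CHF 98,400.00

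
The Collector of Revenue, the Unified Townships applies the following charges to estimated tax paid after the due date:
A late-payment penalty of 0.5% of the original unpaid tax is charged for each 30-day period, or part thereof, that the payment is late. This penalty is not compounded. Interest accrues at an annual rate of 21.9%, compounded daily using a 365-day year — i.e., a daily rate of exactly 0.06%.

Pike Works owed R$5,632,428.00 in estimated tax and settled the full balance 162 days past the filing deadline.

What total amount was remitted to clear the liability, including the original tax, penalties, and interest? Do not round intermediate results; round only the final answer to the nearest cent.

R$6,376,182.48

Penalty periods: ⌈162/30⌉ = 6; penalty = 6 × 0.5% × R$5,632,428.00 = R$168,972.84
Interest: R$5,632,428.00 × ((1 + 0.0006)^162 − 1) = R$5,632,428.00 × 0.10204864… = R$574,781.6419…
Total = R$5,632,428.00 + R$168,972.8400 + R$574,781.6419… = R$6,376,182.48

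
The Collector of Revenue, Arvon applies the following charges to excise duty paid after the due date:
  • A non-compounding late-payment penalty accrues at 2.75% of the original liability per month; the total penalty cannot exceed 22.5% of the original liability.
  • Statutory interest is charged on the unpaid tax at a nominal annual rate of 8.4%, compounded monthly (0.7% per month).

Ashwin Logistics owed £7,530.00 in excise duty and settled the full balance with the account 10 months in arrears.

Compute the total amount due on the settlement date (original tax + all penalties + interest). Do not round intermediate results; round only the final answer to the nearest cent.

£9,768.27

Penalty (uncapped): 10 × 2.75% × £7,530.00 = £2,070.75; cap = 22.5% × £7,530.00 = £1,694.25 → penalty = £1,694.25
Interest: £7,530.00 × ((1 + 0.007)^10 − 1) = £7,530.00 × 0.0722467… = £544.0174…
Total = £7,530.00 + £1,694.2500 + £544.0174… = £9,768.27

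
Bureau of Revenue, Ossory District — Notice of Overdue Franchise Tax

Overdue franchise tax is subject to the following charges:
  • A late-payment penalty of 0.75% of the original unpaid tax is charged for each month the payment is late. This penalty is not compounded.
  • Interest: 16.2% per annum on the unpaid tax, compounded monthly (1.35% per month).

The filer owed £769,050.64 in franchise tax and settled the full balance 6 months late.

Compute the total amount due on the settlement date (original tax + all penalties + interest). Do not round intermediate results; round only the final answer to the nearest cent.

£868,091.64

Late-payment penalty = 0.75% × £769,050.64 × 6 mo = £34,607.28…
Interest: £769,050.64 × ((1 + 0.0135)^6 − 1) = £769,050.64 × 0.0837835… = £64,433.7223…
Total = £769,050.64 + £34,607.2788 + £64,433.7223… = £868,091.64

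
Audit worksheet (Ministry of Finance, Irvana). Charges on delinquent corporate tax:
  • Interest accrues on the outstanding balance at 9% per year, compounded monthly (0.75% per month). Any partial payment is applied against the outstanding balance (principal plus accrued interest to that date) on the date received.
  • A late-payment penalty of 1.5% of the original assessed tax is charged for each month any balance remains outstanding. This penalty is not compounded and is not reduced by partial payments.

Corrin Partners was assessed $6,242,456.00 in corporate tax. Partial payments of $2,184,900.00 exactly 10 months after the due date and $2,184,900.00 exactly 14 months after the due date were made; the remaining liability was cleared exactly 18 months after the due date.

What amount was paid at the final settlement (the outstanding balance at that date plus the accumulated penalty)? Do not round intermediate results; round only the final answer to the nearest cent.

Balance at month 10: $6,242,456.0000 × (1 + 0.0075)^10 = $6,726,761.6265…
After $2,184,900.00 payment: $6,726,761.6265… − $2,184,900.00 = $4,541,861.6265…
Balance at month 14: $4,541,861.6265… × (1 + 0.0075)^4 = $4,679,658.0323…
After $2,184,900.00 payment: $4,679,658.0323… − $2,184,900.00 = $2,494,758.0323…
Balance at month 18: $2,494,758.0323… × (1 + 0.0075)^4 = $2,570,446.9719…
Penalty: 18 × 1.5% × $6,242,456.00 = $1,685,463.12
Final settlement = outstanding balance + penalty = $2,570,446.9719… + $1,685,463.12 = $4,255,910.09

$4,255,910.09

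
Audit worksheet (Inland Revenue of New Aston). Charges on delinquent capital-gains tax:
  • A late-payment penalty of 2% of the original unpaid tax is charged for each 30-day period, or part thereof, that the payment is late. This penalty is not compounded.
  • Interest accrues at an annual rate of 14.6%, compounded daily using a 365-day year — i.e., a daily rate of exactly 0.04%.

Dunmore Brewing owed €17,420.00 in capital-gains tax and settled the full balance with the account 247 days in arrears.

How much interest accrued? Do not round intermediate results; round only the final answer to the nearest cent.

€1,808.61

Interest: €17,420.00 × ((1 + 0.0004)^247 − 1) = €17,420.00 × 0.10382370… = €1,808.6089…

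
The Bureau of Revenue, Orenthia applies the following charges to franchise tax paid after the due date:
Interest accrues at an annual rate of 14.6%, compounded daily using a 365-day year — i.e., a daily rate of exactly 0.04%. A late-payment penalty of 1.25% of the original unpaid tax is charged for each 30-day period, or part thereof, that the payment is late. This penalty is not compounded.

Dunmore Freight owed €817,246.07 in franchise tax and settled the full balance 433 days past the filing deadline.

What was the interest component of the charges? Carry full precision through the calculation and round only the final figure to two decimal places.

Interest: €817,246.07 × ((1 + 0.0004)^433 − 1) = €817,246.07 × 0.18906272… = €154,510.7675…

€154,510.77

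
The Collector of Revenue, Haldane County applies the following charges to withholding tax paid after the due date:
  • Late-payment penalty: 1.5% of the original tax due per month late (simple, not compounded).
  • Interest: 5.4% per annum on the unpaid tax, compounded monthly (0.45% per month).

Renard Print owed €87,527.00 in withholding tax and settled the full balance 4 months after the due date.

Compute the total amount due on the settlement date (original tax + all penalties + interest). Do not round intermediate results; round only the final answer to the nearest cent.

Late-payment penalty = 1.5% × €87,527.00 × 4 mo = €5,251.62
Interest: €87,527.00 × ((1 + 0.0045)^4 − 1) = €87,527.00 × 0.0181219… = €1,586.1525…
Total = €87,527.00 + €5,251.6200 + €1,586.1525… = €94,364.77

€94,364.77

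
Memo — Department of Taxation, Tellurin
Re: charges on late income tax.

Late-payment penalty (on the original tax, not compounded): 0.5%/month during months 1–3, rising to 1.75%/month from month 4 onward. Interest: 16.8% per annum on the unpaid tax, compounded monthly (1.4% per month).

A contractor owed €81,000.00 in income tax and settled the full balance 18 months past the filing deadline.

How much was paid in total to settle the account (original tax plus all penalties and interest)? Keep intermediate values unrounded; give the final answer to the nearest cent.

€126,509.80

Penalty, months 1–3: 3 × 0.5% × €81,000.00 = €1,215.00
Penalty, months 4–18: 15 × 1.75% × €81,000.00 = €21,262.50
Interest: €81,000.00 × ((1 + 0.014)^18 − 1) = €81,000.00 × 0.2843494… = €23,032.3021…
Total = €81,000.00 + €22,477.5000 + €23,032.3021… = €126,509.80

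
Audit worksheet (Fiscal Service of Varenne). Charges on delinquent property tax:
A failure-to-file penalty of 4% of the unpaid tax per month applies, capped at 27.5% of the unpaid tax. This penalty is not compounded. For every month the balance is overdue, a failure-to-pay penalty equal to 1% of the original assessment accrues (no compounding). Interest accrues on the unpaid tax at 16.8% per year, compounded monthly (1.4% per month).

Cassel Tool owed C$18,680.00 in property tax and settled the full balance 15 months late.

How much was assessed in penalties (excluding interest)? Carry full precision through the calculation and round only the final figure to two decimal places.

Failure-to-file: 15 × 4% × C$18,680.00 = C$11,208.00, capped at 27.5% × C$18,680.00 = C$5,137.00
Failure-to-pay penalty = 1% × C$18,680.00 × 15 mo = C$2,802.00
Total penalty = C$5,137.00 + C$2,802.00 = C$7,939.00

C$7,939.00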